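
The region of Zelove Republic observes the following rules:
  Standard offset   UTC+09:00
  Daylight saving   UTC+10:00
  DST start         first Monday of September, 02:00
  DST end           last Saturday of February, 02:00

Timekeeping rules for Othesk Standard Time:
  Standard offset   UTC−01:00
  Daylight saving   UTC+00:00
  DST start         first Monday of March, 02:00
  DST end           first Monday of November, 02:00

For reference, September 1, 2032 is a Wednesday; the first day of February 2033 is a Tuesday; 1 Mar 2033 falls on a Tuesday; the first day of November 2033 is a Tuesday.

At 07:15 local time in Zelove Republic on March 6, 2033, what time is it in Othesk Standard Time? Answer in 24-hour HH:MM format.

21:15

1 September 2032 is a Wednesday, so the first Monday is September 6.
1 February 2033 is a Tuesday, so Saturdays fall on 5, 12, 19, 26; the last is February 26.
Daylight saving runs 6 September 2032 – 26 February 2033; March 6, 2033 is outside that window, so Zelove Republic is on standard time at UTC+09:00.
07:15 Zelove Republic − 9h = 22:15 UTC (rolling into the previous day, 5 March 2033).
1 March 2033 is a Tuesday, so the first Monday is March 7.
1 November 2033 is a Tuesday, so the first Monday is November 7.
At the standard offset (UTC−01:00), 22:15 UTC − 1h = 21:15 Othesk Standard Time standard time.
The standard-time date in Othesk Standard Time, March 5, 2033, does not fall between 7 March and 7 November, so daylight saving is not in effect and Othesk Standard Time is at UTC−01:00.
22:15 UTC − 1h = 21:15 Othesk Standard Time.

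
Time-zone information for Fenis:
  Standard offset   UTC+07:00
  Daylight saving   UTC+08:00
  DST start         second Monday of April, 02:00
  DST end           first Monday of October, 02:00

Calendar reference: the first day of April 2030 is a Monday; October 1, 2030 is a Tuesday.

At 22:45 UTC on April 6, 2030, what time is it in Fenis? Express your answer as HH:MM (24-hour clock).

05:45

1 April 2030 is a Monday, so the first Monday is April 1 and the second is April 8.
1 October 2030 is a Tuesday, so the first Monday is October 7.
At the standard offset (UTC+07:00), 22:45 UTC + 7h = 05:45 Fenis standard time (rolling into the next day, 7 April 2030).
Daylight saving runs 8 April – 7 October; the standard-time date in Fenis, April 7, 2030, is outside that window, so Fenis is on standard time at UTC+07:00.
22:45 UTC + 7h = 05:45 local (rolling into the next day, 7 April 2030).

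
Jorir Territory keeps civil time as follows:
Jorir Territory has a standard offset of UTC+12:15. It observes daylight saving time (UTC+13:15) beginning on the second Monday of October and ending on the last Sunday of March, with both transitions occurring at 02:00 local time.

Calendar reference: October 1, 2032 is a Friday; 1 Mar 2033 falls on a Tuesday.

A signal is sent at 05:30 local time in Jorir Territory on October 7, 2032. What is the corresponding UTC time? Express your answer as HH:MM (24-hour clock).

17:15

1 October 2032 is a Friday, so the first Monday is October 4 and the second is October 11.
1 March 2033 is a Tuesday, so Sundays fall on 6, 13, 20, 27; the last is March 27.
October 7, 2032 is outside the daylight-saving period (11 October 2032 – 27 March 2033), so Jorir Territory is on standard time, UTC+12:15.
05:30 local − 12h15m = 17:15 UTC (rolling into the previous day, 6 October 2032).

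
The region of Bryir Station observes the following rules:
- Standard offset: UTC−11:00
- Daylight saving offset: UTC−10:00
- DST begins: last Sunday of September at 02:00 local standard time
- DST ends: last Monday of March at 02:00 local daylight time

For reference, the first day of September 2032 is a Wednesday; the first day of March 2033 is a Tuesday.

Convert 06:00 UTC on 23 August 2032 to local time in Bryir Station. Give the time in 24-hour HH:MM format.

19:00

1 September 2032 is a Wednesday, so Sundays fall on 5, 12, 19, 26; the last is September 26.
1 March 2033 is a Tuesday, so Mondays fall on 7, 14, 21, 28; the last is March 28.
At the standard offset (UTC−11:00), 06:00 UTC − 11h = 19:00 Bryir Station standard time (rolling into the previous day, 22 August 2032).
The standard-time date in Bryir Station, 22 August 2032, is outside the daylight-saving period (26 September 2032 – 28 March 2033), so Bryir Station is on standard time, UTC−11:00.
06:00 UTC − 11h = 19:00 local (rolling into the previous day, 22 August 2032).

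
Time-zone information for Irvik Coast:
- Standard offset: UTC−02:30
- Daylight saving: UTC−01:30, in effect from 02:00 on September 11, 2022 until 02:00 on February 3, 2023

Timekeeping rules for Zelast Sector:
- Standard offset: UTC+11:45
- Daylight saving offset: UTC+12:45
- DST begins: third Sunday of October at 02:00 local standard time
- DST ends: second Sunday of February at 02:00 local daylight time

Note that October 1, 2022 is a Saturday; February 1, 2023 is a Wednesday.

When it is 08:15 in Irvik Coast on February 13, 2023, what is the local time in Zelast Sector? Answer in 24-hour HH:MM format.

Daylight saving runs 11 September 2022 – 3 February 2023; February 13, 2023 is outside that window, so Irvik Coast is on standard time at UTC−02:30.
08:15 Irvik Coast + 2h30m = 10:45 UTC.
1 October 2022 is a Saturday, so the first Sunday is October 2 and the third is October 16.
1 February 2023 is a Wednesday, so the first Sunday is February 5 and the second is February 12.
At the standard offset (UTC+11:45), 10:45 UTC + 11h45m = 22:30 Zelast Sector standard time.
The standard-time date in Zelast Sector, February 13, 2023, is outside the daylight-saving period (16 October 2022 – 12 February 2023), so Zelast Sector is on standard time, UTC+11:45.
10:45 UTC + 11h45m = 22:30 Zelast Sector.

22:30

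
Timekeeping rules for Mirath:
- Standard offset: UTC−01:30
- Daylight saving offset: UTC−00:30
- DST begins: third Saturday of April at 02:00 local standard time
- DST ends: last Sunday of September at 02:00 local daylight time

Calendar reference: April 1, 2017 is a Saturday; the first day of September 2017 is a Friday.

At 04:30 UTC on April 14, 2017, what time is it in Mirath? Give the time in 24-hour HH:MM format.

1 April 2017 is a Saturday, so the first Saturday is April 1 and the third is April 15.
1 September 2017 is a Friday, so Sundays fall on 3, 10, 17, 24; the last is September 24.
At the standard offset (UTC−01:30), 04:30 UTC − 1h30m = 03:00 Mirath standard time.
Daylight saving runs 15 April – 24 September; the standard-time date in Mirath, April 14, 2017, is outside that window, so Mirath is on standard time at UTC−01:30.
04:30 UTC − 1h30m = 03:00 local.

03:00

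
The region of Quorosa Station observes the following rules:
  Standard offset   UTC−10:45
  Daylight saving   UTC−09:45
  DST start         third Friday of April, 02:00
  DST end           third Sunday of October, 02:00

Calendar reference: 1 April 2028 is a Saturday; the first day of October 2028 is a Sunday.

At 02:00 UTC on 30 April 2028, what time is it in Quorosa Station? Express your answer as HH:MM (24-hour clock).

16:15

1 April 2028 is a Saturday, so the first Friday is April 7 and the third is April 21.
1 October 2028 is a Sunday, so the first Sunday is October 1 and the third is October 15.
At the standard offset (UTC−10:45), 02:00 UTC − 10h45m = 15:15 Quorosa Station standard time (rolling into the previous day, 29 April 2028).
Daylight saving runs 21 April – 15 October; the standard-time date in Quorosa Station, 29 April 2028, is inside that window, so Quorosa Station is at UTC−09:45.
02:00 UTC − 9h45m = 16:15 local (rolling into the previous day, 29 April 2028).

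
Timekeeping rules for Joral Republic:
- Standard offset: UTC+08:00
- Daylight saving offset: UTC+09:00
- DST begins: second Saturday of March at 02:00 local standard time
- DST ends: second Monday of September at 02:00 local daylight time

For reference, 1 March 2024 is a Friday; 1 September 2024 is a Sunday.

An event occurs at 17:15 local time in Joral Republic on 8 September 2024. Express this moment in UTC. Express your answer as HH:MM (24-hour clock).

1 March 2024 is a Friday, so the first Saturday is March 2 and the second is March 9.
1 September 2024 is a Sunday, so the first Monday is September 2 and the second is September 9.
8 September 2024 lies within the daylight-saving period (9 March – 9 September), so Joral Republic is on daylight time, UTC+09:00.
17:15 local − 9h = 08:15 UTC.

08:15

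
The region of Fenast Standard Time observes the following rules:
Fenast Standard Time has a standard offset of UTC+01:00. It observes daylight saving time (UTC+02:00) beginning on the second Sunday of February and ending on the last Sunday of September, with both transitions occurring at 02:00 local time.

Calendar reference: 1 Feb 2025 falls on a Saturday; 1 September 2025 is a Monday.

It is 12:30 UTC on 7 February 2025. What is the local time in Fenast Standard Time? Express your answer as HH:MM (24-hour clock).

1 February 2025 is a Saturday, so the first Sunday is February 2 and the second is February 9.
1 September 2025 is a Monday, so Sundays fall on 7, 14, 21, 28; the last is September 28.
At the standard offset (UTC+01:00), 12:30 UTC + 1h = 13:30 Fenast Standard Time standard time.
The standard-time date in Fenast Standard Time, 7 February 2025, is outside the daylight-saving period (9 February – 28 September), so Fenast Standard Time is on standard time, UTC+01:00.
12:30 UTC + 1h = 13:30 local.

13:30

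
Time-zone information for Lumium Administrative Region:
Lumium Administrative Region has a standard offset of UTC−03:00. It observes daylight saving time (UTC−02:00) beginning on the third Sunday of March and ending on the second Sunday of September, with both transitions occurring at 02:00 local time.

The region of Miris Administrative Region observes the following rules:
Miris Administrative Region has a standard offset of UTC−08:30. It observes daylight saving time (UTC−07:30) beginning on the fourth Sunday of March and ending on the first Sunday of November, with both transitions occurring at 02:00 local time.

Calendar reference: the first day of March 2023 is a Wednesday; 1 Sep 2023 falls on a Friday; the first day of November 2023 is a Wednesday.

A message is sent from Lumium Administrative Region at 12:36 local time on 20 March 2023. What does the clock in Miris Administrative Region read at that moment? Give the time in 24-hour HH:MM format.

06:06

1 March 2023 is a Wednesday, so the first Sunday is March 5 and the third is March 19.
1 September 2023 is a Friday, so the first Sunday is September 3 and the second is September 10.
20 March 2023 falls between 19 March and 10 September, so daylight saving is in effect and Lumium Administrative Region is at UTC−02:00.
12:36 Lumium Administrative Region + 2h = 14:36 UTC.
1 March 2023 is a Wednesday, so the first Sunday is March 5 and the fourth is March 26.
1 November 2023 is a Wednesday, so the first Sunday is November 5.
At the standard offset (UTC−08:30), 14:36 UTC − 8h30m = 06:06 Miris Administrative Region standard time.
The standard-time date in Miris Administrative Region, 20 March 2023, does not fall between 26 March and 5 November, so daylight saving is not in effect and Miris Administrative Region is at UTC−08:30.
14:36 UTC − 8h30m = 06:06 Miris Administrative Region.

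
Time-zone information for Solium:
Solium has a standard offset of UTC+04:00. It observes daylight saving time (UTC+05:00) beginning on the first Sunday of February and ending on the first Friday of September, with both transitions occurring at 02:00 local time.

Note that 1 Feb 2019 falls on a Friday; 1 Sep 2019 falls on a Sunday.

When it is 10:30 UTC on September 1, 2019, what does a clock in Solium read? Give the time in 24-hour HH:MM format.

1 February 2019 is a Friday, so the first Sunday is February 3.
1 September 2019 is a Sunday, so the first Friday is September 6.
At the standard offset (UTC+04:00), 10:30 UTC + 4h = 14:30 Solium standard time.
The standard-time date in Solium, September 1, 2019, lies within the daylight-saving period (3 February – 6 September), so Solium is on daylight time, UTC+05:00.
10:30 UTC + 5h = 15:30 local.

15:30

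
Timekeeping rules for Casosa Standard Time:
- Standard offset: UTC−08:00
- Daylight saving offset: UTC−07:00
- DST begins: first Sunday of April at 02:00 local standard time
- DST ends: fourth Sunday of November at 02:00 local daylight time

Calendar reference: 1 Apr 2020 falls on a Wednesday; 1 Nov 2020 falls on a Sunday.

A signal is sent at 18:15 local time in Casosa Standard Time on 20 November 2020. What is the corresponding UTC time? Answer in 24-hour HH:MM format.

01:15

1 April 2020 is a Wednesday, so the first Sunday is April 5.
1 November 2020 is a Sunday, so the first Sunday is November 1 and the fourth is November 22.
Daylight saving runs 5 April – 22 November; 20 November 2020 is inside that window, so Casosa Standard Time is at UTC−07:00.
18:15 local + 7h = 01:15 UTC (rolling into the next day, 21 November 2020).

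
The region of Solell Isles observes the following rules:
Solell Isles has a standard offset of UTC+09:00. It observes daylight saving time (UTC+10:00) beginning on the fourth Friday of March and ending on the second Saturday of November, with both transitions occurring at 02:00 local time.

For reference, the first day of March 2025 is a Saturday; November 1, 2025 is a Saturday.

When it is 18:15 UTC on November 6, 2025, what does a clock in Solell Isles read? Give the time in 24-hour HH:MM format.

04:15

1 March 2025 is a Saturday, so the first Friday is March 7 and the fourth is March 28.
1 November 2025 is a Saturday, so the first Saturday is November 1 and the second is November 8.
At the standard offset (UTC+09:00), 18:15 UTC + 9h = 03:15 Solell Isles standard time (rolling into the next day, 7 November 2025).
The standard-time date in Solell Isles, November 7, 2025, falls between 28 March and 8 November, so daylight saving is in effect and Solell Isles is at UTC+10:00.
18:15 UTC + 10h = 04:15 local (rolling into the next day, 7 November 2025).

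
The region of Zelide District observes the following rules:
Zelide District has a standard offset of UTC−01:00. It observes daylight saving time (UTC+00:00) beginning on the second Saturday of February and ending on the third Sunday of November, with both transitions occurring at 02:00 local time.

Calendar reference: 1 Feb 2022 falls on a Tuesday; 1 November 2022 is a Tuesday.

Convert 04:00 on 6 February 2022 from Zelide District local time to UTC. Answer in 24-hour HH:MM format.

1 February 2022 is a Tuesday, so the first Saturday is February 5 and the second is February 12.
1 November 2022 is a Tuesday, so the first Sunday is November 6 and the third is November 20.
6 February 2022 is outside the daylight-saving period (12 February – 20 November), so Zelide District is on standard time, UTC−01:00.
04:00 local + 1h = 05:00 UTC.

05:00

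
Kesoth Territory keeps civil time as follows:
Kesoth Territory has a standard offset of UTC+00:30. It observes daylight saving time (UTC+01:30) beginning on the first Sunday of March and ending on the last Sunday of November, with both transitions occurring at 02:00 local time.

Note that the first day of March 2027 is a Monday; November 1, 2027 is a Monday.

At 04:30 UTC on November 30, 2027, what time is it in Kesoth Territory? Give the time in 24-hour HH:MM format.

05:00

1 March 2027 is a Monday, so the first Sunday is March 7.
1 November 2027 is a Monday, so Sundays fall on 7, 14, 21, 28; the last is November 28.
At the standard offset (UTC+00:30), 04:30 UTC + 0h30m = 05:00 Kesoth Territory standard time.
The standard-time date in Kesoth Territory, November 30, 2027, is outside the daylight-saving period (7 March – 28 November), so Kesoth Territory is on standard time, UTC+00:30.
04:30 UTC + 0h30m = 05:00 local.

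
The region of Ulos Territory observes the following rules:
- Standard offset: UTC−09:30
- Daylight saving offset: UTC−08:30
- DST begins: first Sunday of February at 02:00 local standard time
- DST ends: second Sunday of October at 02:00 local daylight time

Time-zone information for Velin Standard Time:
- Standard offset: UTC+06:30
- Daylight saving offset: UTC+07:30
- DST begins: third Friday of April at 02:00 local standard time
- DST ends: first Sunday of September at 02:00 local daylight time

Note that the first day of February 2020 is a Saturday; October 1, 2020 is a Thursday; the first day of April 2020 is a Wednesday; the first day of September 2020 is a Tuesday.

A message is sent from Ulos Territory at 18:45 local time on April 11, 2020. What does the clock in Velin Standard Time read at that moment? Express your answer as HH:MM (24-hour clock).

09:45

1 February 2020 is a Saturday, so the first Sunday is February 2.
1 October 2020 is a Thursday, so the first Sunday is October 4 and the second is October 11.
April 11, 2020 falls between 2 February and 11 October, so daylight saving is in effect and Ulos Territory is at UTC−08:30.
18:45 Ulos Territory + 8h30m = 03:15 UTC (rolling into the next day, 12 April 2020).
1 April 2020 is a Wednesday, so the first Friday is April 3 and the third is April 17.
1 September 2020 is a Tuesday, so the first Sunday is September 6.
At the standard offset (UTC+06:30), 03:15 UTC + 6h30m = 09:45 Velin Standard Time standard time.
The standard-time date in Velin Standard Time, April 12, 2020, does not fall between 17 April and 6 September, so daylight saving is not in effect and Velin Standard Time is at UTC+06:30.
03:15 UTC + 6h30m = 09:45 Velin Standard Time.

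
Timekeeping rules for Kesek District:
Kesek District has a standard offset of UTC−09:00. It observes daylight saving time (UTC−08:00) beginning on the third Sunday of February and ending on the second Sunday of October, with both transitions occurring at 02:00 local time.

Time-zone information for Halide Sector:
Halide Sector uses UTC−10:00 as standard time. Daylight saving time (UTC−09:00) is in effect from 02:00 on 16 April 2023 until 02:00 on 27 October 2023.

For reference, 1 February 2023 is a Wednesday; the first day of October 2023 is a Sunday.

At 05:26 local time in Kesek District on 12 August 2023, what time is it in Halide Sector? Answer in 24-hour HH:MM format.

04:26

1 February 2023 is a Wednesday, so the first Sunday is February 5 and the third is February 19.
1 October 2023 is a Sunday, so the first Sunday is October 1 and the second is October 8.
12 August 2023 falls between 19 February and 8 October, so daylight saving is in effect and Kesek District is at UTC−08:00.
05:26 Kesek District + 8h = 13:26 UTC.
At the standard offset (UTC−10:00), 13:26 UTC − 10h = 03:26 Halide Sector standard time.
The standard-time date in Halide Sector, 12 August 2023, lies within the daylight-saving period (16 April – 27 October), so Halide Sector is on daylight time, UTC−09:00.
13:26 UTC − 9h = 04:26 Halide Sector.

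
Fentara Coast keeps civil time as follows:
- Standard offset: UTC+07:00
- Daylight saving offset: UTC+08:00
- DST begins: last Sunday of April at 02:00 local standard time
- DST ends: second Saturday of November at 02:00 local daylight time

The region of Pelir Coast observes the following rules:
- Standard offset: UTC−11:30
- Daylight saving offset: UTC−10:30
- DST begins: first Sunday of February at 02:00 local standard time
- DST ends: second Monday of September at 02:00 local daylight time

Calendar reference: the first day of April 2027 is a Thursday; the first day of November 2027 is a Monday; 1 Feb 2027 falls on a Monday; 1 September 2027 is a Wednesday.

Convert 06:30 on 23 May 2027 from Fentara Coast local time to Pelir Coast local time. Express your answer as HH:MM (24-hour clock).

12:00

1 April 2027 is a Thursday, so Sundays fall on 4, 11, 18, 25; the last is April 25.
1 November 2027 is a Monday, so the first Saturday is November 6 and the second is November 13.
23 May 2027 falls between 25 April and 13 November, so daylight saving is in effect and Fentara Coast is at UTC+08:00.
06:30 Fentara Coast − 8h = 22:30 UTC (rolling into the previous day, 22 May 2027).
1 February 2027 is a Monday, so the first Sunday is February 7.
1 September 2027 is a Wednesday, so the first Monday is September 6 and the second is September 13.
At the standard offset (UTC−11:30), 22:30 UTC − 11h30m = 11:00 Pelir Coast standard time.
Daylight saving runs 7 February – 13 September; the standard-time date in Pelir Coast, 22 May 2027, is inside that window, so Pelir Coast is at UTC−10:30.
22:30 UTC − 10h30m = 12:00 Pelir Coast.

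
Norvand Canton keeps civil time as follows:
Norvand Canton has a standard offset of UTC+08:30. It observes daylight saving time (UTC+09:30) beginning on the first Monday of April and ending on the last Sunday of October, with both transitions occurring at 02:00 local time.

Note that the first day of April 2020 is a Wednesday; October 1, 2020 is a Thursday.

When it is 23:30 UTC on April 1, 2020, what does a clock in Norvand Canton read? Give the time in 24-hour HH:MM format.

1 April 2020 is a Wednesday, so the first Monday is April 6.
1 October 2020 is a Thursday, so Sundays fall on 4, 11, 18, 25; the last is October 25.
At the standard offset (UTC+08:30), 23:30 UTC + 8h30m = 08:00 Norvand Canton standard time (rolling into the next day, 2 April 2020).
The standard-time date in Norvand Canton, April 2, 2020, is outside the daylight-saving period (6 April – 25 October), so Norvand Canton is on standard time, UTC+08:30.
23:30 UTC + 8h30m = 08:00 local (rolling into the next day, 2 April 2020).

08:00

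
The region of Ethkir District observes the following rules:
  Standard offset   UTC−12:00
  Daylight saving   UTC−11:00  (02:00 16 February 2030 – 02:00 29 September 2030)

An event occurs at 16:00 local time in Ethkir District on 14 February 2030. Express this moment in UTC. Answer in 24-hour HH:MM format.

14 February 2030 does not fall between 16 February and 29 September, so daylight saving is not in effect and Ethkir District is at UTC−12:00.
16:00 local + 12h = 04:00 UTC (rolling into the next day, 15 February 2030).

04:00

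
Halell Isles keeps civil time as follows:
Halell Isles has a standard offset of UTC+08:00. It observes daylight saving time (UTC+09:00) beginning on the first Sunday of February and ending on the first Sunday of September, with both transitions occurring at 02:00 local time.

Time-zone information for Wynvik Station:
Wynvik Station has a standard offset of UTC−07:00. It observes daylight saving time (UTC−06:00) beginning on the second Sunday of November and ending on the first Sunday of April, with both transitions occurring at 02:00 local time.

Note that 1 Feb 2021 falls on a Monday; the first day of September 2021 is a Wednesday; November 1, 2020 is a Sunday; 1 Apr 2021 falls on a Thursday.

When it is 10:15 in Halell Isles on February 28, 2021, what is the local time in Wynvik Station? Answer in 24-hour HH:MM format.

1 February 2021 is a Monday, so the first Sunday is February 7.
1 September 2021 is a Wednesday, so the first Sunday is September 5.
Daylight saving runs 7 February – 5 September; February 28, 2021 is inside that window, so Halell Isles is at UTC+09:00.
10:15 Halell Isles − 9h = 01:15 UTC.
1 November 2020 is a Sunday, so the first Sunday is November 1 and the second is November 8.
1 April 2021 is a Thursday, so the first Sunday is April 4.
At the standard offset (UTC−07:00), 01:15 UTC − 7h = 18:15 Wynvik Station standard time (rolling into the previous day, 27 February 2021).
The standard-time date in Wynvik Station, February 27, 2021, lies within the daylight-saving period (8 November 2020 – 4 April 2021), so Wynvik Station is on daylight time, UTC−06:00.
01:15 UTC − 6h = 19:15 Wynvik Station (rolling into the previous day, 27 February 2021).

19:15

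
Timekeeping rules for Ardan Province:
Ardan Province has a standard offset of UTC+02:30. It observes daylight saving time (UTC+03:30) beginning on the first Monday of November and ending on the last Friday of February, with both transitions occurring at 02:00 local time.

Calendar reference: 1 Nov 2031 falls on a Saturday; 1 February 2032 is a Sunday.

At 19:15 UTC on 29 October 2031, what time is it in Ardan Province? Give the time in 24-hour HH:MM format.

21:45

1 November 2031 is a Saturday, so the first Monday is November 3.
1 February 2032 is a Sunday, so Fridays fall on 6, 13, 20, 27; the last is February 27.
At the standard offset (UTC+02:30), 19:15 UTC + 2h30m = 21:45 Ardan Province standard time.
The standard-time date in Ardan Province, 29 October 2031, is outside the daylight-saving period (3 November 2031 – 27 February 2032), so Ardan Province is on standard time, UTC+02:30.
19:15 UTC + 2h30m = 21:45 local.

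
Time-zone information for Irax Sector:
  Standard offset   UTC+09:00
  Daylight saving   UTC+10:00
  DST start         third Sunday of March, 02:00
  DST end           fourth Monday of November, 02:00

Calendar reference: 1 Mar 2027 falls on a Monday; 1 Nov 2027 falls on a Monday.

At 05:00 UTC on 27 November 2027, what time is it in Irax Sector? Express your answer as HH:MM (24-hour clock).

14:00

1 March 2027 is a Monday, so the first Sunday is March 7 and the third is March 21.
1 November 2027 is a Monday, so the first Monday is November 1 and the fourth is November 22.
At the standard offset (UTC+09:00), 05:00 UTC + 9h = 14:00 Irax Sector standard time.
The standard-time date in Irax Sector, 27 November 2027, is outside the daylight-saving period (21 March – 22 November), so Irax Sector is on standard time, UTC+09:00.
05:00 UTC + 9h = 14:00 local.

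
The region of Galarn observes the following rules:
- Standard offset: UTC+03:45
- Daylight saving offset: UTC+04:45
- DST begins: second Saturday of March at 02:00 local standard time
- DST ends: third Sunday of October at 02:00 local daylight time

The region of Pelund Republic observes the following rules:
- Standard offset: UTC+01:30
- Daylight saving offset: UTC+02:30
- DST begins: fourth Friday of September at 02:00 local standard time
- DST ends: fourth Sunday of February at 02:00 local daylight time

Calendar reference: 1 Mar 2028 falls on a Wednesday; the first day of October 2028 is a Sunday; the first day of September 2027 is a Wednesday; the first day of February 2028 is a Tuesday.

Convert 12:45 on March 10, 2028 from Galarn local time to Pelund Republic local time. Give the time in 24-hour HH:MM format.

10:30

1 March 2028 is a Wednesday, so the first Saturday is March 4 and the second is March 11.
1 October 2028 is a Sunday, so the first Sunday is October 1 and the third is October 15.
March 10, 2028 does not fall between 11 March and 15 October, so daylight saving is not in effect and Galarn is at UTC+03:45.
12:45 Galarn − 3h45m = 09:00 UTC.
1 September 2027 is a Wednesday, so the first Friday is September 3 and the fourth is September 24.
1 February 2028 is a Tuesday, so the first Sunday is February 6 and the fourth is February 27.
At the standard offset (UTC+01:30), 09:00 UTC + 1h30m = 10:30 Pelund Republic standard time.
The standard-time date in Pelund Republic, March 10, 2028, is outside the daylight-saving period (24 September 2027 – 27 February 2028), so Pelund Republic is on standard time, UTC+01:30.
09:00 UTC + 1h30m = 10:30 Pelund Republic.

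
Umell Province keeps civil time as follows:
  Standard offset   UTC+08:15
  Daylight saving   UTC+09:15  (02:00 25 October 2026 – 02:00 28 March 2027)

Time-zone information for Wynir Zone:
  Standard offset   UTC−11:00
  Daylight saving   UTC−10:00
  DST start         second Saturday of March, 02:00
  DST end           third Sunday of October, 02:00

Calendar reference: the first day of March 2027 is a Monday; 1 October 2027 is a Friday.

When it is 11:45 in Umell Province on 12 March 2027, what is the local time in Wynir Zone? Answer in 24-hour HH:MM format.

15:30

Daylight saving runs 25 October 2026 – 28 March 2027; 12 March 2027 is inside that window, so Umell Province is at UTC+09:15.
11:45 Umell Province − 9h15m = 02:30 UTC.
1 March 2027 is a Monday, so the first Saturday is March 6 and the second is March 13.
1 October 2027 is a Friday, so the first Sunday is October 3 and the third is October 17.
At the standard offset (UTC−11:00), 02:30 UTC − 11h = 15:30 Wynir Zone standard time (rolling into the previous day, 11 March 2027).
The standard-time date in Wynir Zone, 11 March 2027, does not fall between 13 March and 17 October, so daylight saving is not in effect and Wynir Zone is at UTC−11:00.
02:30 UTC − 11h = 15:30 Wynir Zone (rolling into the previous day, 11 March 2027).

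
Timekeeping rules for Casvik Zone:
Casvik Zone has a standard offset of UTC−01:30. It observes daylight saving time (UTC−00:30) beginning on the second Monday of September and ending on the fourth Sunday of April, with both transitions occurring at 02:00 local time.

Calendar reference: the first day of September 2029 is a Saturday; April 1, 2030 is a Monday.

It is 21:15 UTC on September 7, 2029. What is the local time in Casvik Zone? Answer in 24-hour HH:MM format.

1 September 2029 is a Saturday, so the first Monday is September 3 and the second is September 10.
1 April 2030 is a Monday, so the first Sunday is April 7 and the fourth is April 28.
At the standard offset (UTC−01:30), 21:15 UTC − 1h30m = 19:45 Casvik Zone standard time.
Daylight saving runs 10 September 2029 – 28 April 2030; the standard-time date in Casvik Zone, September 7, 2029, is outside that window, so Casvik Zone is on standard time at UTC−01:30.
21:15 UTC − 1h30m = 19:45 local.

19:45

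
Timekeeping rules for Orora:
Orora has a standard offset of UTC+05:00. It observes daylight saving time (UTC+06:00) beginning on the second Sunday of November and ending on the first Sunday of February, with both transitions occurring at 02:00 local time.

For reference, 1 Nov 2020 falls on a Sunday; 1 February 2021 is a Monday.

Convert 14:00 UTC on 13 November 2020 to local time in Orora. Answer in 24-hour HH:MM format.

1 November 2020 is a Sunday, so the first Sunday is November 1 and the second is November 8.
1 February 2021 is a Monday, so the first Sunday is February 7.
At the standard offset (UTC+05:00), 14:00 UTC + 5h = 19:00 Orora standard time.
The standard-time date in Orora, 13 November 2020, lies within the daylight-saving period (8 November 2020 – 7 February 2021), so Orora is on daylight time, UTC+06:00.
14:00 UTC + 6h = 20:00 local.

20:00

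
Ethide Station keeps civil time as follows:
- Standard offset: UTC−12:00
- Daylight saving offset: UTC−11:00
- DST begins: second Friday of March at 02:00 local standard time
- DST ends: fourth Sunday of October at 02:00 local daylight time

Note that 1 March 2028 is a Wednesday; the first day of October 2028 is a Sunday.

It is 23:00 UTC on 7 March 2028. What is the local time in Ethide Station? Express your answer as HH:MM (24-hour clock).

11:00

1 March 2028 is a Wednesday, so the first Friday is March 3 and the second is March 10.
1 October 2028 is a Sunday, so the first Sunday is October 1 and the fourth is October 22.
At the standard offset (UTC−12:00), 23:00 UTC − 12h = 11:00 Ethide Station standard time.
The standard-time date in Ethide Station, 7 March 2028, does not fall between 10 March and 22 October, so daylight saving is not in effect and Ethide Station is at UTC−12:00.
23:00 UTC − 12h = 11:00 local.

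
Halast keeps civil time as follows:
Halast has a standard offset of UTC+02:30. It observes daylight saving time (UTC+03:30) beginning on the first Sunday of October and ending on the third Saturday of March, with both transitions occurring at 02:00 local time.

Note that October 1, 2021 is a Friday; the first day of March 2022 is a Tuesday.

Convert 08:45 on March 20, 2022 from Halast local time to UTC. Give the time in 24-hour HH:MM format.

1 October 2021 is a Friday, so the first Sunday is October 3.
1 March 2022 is a Tuesday, so the first Saturday is March 5 and the third is March 19.
Daylight saving runs 3 October 2021 – 19 March 2022; March 20, 2022 is outside that window, so Halast is on standard time at UTC+02:30.
08:45 local − 2h30m = 06:15 UTC.

06:15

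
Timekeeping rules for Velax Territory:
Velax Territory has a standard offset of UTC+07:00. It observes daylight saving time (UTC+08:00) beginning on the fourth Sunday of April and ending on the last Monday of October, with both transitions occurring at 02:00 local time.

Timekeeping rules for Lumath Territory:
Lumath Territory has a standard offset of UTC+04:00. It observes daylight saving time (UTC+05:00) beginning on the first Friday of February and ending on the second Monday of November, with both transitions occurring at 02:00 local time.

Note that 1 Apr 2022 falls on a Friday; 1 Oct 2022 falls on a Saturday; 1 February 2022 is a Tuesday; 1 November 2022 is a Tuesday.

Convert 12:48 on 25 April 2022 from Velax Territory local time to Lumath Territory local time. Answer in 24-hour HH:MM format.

09:48

1 April 2022 is a Friday, so the first Sunday is April 3 and the fourth is April 24.
1 October 2022 is a Saturday, so Mondays fall on 3, 10, 17, 24, 31; the last is October 31.
25 April 2022 lies within the daylight-saving period (24 April – 31 October), so Velax Territory is on daylight time, UTC+08:00.
12:48 Velax Territory − 8h = 04:48 UTC.
1 February 2022 is a Tuesday, so the first Friday is February 4.
1 November 2022 is a Tuesday, so the first Monday is November 7 and the second is November 14.
At the standard offset (UTC+04:00), 04:48 UTC + 4h = 08:48 Lumath Territory standard time.
The standard-time date in Lumath Territory, 25 April 2022, lies within the daylight-saving period (4 February – 14 November), so Lumath Territory is on daylight time, UTC+05:00.
04:48 UTC + 5h = 09:48 Lumath Territory.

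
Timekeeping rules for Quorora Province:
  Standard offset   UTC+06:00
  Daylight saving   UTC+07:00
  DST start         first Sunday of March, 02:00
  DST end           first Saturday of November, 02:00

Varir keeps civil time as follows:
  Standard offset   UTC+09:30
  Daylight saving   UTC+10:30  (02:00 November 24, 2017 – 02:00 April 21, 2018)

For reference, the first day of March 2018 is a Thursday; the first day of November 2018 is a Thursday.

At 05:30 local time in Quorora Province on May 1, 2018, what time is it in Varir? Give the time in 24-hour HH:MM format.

08:00

1 March 2018 is a Thursday, so the first Sunday is March 4.
1 November 2018 is a Thursday, so the first Saturday is November 3.
May 1, 2018 falls between 4 March and 3 November, so daylight saving is in effect and Quorora Province is at UTC+07:00.
05:30 Quorora Province − 7h = 22:30 UTC (rolling into the previous day, 30 April 2018).
At the standard offset (UTC+09:30), 22:30 UTC + 9h30m = 08:00 Varir standard time (rolling into the next day, 1 May 2018).
The standard-time date in Varir, May 1, 2018, is outside the daylight-saving period (24 November 2017 – 21 April 2018), so Varir is on standard time, UTC+09:30.
22:30 UTC + 9h30m = 08:00 Varir (rolling into the next day, 1 May 2018).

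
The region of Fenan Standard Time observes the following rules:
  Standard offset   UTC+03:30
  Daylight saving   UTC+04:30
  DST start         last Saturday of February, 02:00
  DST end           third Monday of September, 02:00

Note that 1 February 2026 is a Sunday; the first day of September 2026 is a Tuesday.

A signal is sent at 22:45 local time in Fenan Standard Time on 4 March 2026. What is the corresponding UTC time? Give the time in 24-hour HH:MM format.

1 February 2026 is a Sunday, so Saturdays fall on 7, 14, 21, 28; the last is February 28.
1 September 2026 is a Tuesday, so the first Monday is September 7 and the third is September 21.
4 March 2026 falls between 28 February and 21 September, so daylight saving is in effect and Fenan Standard Time is at UTC+04:30.
22:45 local − 4h30m = 18:15 UTC.

18:15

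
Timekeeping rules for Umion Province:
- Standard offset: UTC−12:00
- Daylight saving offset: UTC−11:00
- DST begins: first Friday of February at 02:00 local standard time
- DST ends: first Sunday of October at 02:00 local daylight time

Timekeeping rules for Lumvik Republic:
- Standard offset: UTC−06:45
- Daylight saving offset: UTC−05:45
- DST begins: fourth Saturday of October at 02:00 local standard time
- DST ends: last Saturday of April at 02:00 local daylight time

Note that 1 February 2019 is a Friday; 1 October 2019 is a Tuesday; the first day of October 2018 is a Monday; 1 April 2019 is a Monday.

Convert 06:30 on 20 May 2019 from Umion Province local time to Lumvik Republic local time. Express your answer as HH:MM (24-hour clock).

1 February 2019 is a Friday, so the first Friday is February 1.
1 October 2019 is a Tuesday, so the first Sunday is October 6.
Daylight saving runs 1 February – 6 October; 20 May 2019 is inside that window, so Umion Province is at UTC−11:00.
06:30 Umion Province + 11h = 17:30 UTC.
1 October 2018 is a Monday, so the first Saturday is October 6 and the fourth is October 27.
1 April 2019 is a Monday, so Saturdays fall on 6, 13, 20, 27; the last is April 27.
At the standard offset (UTC−06:45), 17:30 UTC − 6h45m = 10:45 Lumvik Republic standard time.
Daylight saving runs 27 October 2018 – 27 April 2019; the standard-time date in Lumvik Republic, 20 May 2019, is outside that window, so Lumvik Republic is on standard time at UTC−06:45.
17:30 UTC − 6h45m = 10:45 Lumvik Republic.

10:45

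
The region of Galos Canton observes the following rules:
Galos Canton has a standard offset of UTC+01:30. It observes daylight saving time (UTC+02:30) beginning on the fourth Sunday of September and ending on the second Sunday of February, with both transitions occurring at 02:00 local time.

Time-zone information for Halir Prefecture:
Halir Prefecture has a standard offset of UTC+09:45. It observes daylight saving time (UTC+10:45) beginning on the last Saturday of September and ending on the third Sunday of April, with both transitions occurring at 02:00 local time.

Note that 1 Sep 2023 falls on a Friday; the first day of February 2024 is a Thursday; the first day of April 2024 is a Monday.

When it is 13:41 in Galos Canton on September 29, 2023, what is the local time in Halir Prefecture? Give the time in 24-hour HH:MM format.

20:56

1 September 2023 is a Friday, so the first Sunday is September 3 and the fourth is September 24.
1 February 2024 is a Thursday, so the first Sunday is February 4 and the second is February 11.
September 29, 2023 lies within the daylight-saving period (24 September 2023 – 11 February 2024), so Galos Canton is on daylight time, UTC+02:30.
13:41 Galos Canton − 2h30m = 11:11 UTC.
1 September 2023 is a Friday, so Saturdays fall on 2, 9, 16, 23, 30; the last is September 30.
1 April 2024 is a Monday, so the first Sunday is April 7 and the third is April 21.
At the standard offset (UTC+09:45), 11:11 UTC + 9h45m = 20:56 Halir Prefecture standard time.
Daylight saving runs 30 September 2023 – 21 April 2024; the standard-time date in Halir Prefecture, September 29, 2023, is outside that window, so Halir Prefecture is on standard time at UTC+09:45.
11:11 UTC + 9h45m = 20:56 Halir Prefecture.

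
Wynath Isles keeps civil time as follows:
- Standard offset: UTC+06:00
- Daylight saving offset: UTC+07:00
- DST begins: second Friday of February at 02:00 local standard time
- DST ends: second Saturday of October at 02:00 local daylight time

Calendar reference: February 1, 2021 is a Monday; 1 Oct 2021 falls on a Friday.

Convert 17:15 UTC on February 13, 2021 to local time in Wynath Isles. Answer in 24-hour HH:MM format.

1 February 2021 is a Monday, so the first Friday is February 5 and the second is February 12.
1 October 2021 is a Friday, so the first Saturday is October 2 and the second is October 9.
At the standard offset (UTC+06:00), 17:15 UTC + 6h = 23:15 Wynath Isles standard time.
Daylight saving runs 12 February – 9 October; the standard-time date in Wynath Isles, February 13, 2021, is inside that window, so Wynath Isles is at UTC+07:00.
17:15 UTC + 7h = 00:15 local (rolling into the next day, 14 February 2021).

00:15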